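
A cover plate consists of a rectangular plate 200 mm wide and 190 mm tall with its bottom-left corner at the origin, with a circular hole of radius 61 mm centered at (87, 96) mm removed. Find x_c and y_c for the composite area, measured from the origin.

x_c = 105.78 mm, y_c = 94.56 mm

plate: A = 200 × 190 = 38000.00, centroid at (100.00, 95.00).
hole: A = −π·61² = -11689.87, centroid at (87.00, 96.00).
ΣA = 26310.13 mm²
ΣAx_c = (38000.00)(100.00) + (-11689.87)(87.00) = 2782981.64 mm³
ΣAy_c = (38000.00)(95.00) + (-11689.87)(96.00) = 2487772.84 mm³
x_c = 2782981.64 / 26310.13 = 105.78 mm
y_c = 2487772.84 / 26310.13 = 94.56 mm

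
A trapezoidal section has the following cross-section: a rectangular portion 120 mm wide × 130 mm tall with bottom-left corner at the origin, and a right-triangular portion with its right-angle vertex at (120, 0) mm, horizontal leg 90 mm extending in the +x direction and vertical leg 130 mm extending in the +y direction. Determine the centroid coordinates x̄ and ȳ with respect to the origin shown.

x̄ = 84.55 mm, ȳ = 59.09 mm

rectangular portion: A = 120 × 130 = 15600.00, centroid at (60.00, 65.00).
triangular portion: A = ½·90·130 = 5850.00, centroid at (150.00, 43.33).
ΣA = 21450.00 mm²
ΣAx̄ = (15600.00)(60.00) + (5850.00)(150.00) = 1813500.00 mm³
ΣAȳ = (15600.00)(65.00) + (5850.00)(43.33) = 1267500.00 mm³
x̄ = 1813500.00 / 21450.00 = 84.55 mm
ȳ = 1267500.00 / 21450.00 = 59.09 mm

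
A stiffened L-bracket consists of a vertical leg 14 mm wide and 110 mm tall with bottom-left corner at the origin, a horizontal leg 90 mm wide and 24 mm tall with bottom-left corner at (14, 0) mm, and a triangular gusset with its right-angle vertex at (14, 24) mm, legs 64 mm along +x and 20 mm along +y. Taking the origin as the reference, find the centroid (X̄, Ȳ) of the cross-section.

vertical leg: A = 14 × 110 = 1540.00, centroid at (7.00, 55.00).
horizontal leg: A = 90 × 24 = 2160.00, centroid at (59.00, 12.00).
gusset: A = ½·64·20 = 640.00, centroid at (35.33, 30.67).
ΣA = 4340.00 mm², ΣAX̄ = 160833.33 mm³, ΣAȲ = 130246.67 mm³.
X̄ = 160833.33/4340.00 = 37.06 mm; Ȳ = 130246.67/4340.00 = 30.01 mm.

X̄ = 37.06 mm, Ȳ = 30.01 mm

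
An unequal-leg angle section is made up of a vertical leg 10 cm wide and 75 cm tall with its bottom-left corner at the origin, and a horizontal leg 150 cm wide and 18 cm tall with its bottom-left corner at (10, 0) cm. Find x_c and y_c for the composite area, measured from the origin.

x_c = 67.61 cm, y_c = 15.20 cm

vertical leg: A = 10 × 75 = 750.00, centroid at (5.00, 37.50).
horizontal leg: A = 150 × 18 = 2700.00, centroid at (85.00, 9.00).
ΣA = 3450.00 cm², ΣAx_c = 233250.00 cm³, ΣAy_c = 52425.00 cm³.
x_c = 233250.00/3450.00 = 67.61 cm; y_c = 52425.00/3450.00 = 15.20 cm.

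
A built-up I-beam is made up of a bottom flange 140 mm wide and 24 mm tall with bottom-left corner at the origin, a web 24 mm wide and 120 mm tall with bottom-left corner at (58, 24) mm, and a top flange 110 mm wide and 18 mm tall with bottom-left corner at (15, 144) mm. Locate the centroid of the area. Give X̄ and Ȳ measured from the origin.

bottom flange: A = 140 × 24 = 3360.00, centroid at (70.00, 12.00).
web: A = 24 × 120 = 2880.00, centroid at (70.00, 84.00).
top flange: A = 110 × 18 = 1980.00, centroid at (70.00, 153.00).
ΣA = 8220.00 mm²
ΣAX̄ = (3360.00)(70.00) + (2880.00)(70.00) + (1980.00)(70.00) = 575400.00 mm³
ΣAȲ = (3360.00)(12.00) + (2880.00)(84.00) + (1980.00)(153.00) = 585180.00 mm³
X̄ = 575400.00 / 8220.00 = 70.00 mm
Ȳ = 585180.00 / 8220.00 = 71.19 mm

X̄ = 70.00 mm, Ȳ = 71.19 mm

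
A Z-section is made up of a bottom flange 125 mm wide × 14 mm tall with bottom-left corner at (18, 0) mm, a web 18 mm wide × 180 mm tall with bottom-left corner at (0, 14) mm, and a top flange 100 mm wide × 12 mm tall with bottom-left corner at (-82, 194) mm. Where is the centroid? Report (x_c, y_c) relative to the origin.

bottom flange: A = 125 × 14 = 1750.00, centroid at (80.50, 7.00).
web: A = 18 × 180 = 3240.00, centroid at (9.00, 104.00).
top flange: A = 100 × 12 = 1200.00, centroid at (-32.00, 200.00).
ΣA = 6190.00 mm²
ΣAx_c = (1750.00)(80.50) + (3240.00)(9.00) + (1200.00)(-32.00) = 131635.00 mm³
ΣAy_c = (1750.00)(7.00) + (3240.00)(104.00) + (1200.00)(200.00) = 589210.00 mm³
x_c = 131635.00 / 6190.00 = 21.27 mm
y_c = 589210.00 / 6190.00 = 95.19 mm

x_c = 21.27 mm, y_c = 95.19 mm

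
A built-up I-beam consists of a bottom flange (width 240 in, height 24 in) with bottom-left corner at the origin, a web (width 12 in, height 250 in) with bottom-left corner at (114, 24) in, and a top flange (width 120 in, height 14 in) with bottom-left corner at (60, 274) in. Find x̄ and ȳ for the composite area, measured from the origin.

x̄ = 120.00 in, ȳ = 94.66 in

Part | A | x̄ᵢ | ȳᵢ | A·x̄ᵢ | A·ȳᵢ
bottom flange | 5760.00 | 120.00 | 12.00 | 691200.00 | 69120.00
web | 3000.00 | 120.00 | 149.00 | 360000.00 | 447000.00
top flange | 1680.00 | 120.00 | 281.00 | 201600.00 | 472080.00
Σ | 10440.00 |  |  | 1252800.00 | 988200.00
x̄ = 1252800.00 / 10440.00 = 120.00 in
ȳ = 988200.00 / 10440.00 = 94.66 in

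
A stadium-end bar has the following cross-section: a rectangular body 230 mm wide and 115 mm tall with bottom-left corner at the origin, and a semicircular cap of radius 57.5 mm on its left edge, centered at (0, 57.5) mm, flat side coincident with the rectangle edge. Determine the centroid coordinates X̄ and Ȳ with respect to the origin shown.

X̄ = 92.12 mm, Ȳ = 57.50 mm

rectangular body: A = 230 × 115 = 26450.00, centroid at (115.00, 57.50).
semicircular end: A = ½π·57.5² = 5193.45, centroid at (-24.40, 57.50).
ΣA = 31643.45 mm², ΣAX̄ = 2915010.42 mm³, ΣAȲ = 1819498.11 mm³.
X̄ = 2915010.42/31643.45 = 92.12 mm; Ȳ = 1819498.11/31643.45 = 57.50 mm.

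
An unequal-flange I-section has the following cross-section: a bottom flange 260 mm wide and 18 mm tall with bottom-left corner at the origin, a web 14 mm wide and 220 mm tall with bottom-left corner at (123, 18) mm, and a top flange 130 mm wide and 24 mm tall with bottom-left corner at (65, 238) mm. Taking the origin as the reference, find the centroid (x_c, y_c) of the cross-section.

bottom flange: A = 260 × 18 = 4680.00, centroid at (130.00, 9.00).
web: A = 14 × 220 = 3080.00, centroid at (130.00, 128.00).
top flange: A = 130 × 24 = 3120.00, centroid at (130.00, 250.00).
ΣA = 10880.00 mm², ΣAx_c = 1414400.00 mm³, ΣAy_c = 1216360.00 mm³.
x_c = 1414400.00/10880.00 = 130.00 mm; y_c = 1216360.00/10880.00 = 111.80 mm.

x_c = 130.00 mm, y_c = 111.80 mm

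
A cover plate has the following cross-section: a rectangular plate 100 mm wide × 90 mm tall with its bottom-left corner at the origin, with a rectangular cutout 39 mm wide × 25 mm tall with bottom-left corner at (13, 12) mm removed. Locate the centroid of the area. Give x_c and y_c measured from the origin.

x_c = 52.13 mm, y_c = 47.49 mm

plate: A = 100 × 90 = 9000.00, centroid at (50.00, 45.00).
hole: A = −(39 × 25) = -975.00, centroid at (32.50, 24.50).
ΣA = 8025.00 mm²
ΣAx_c = (9000.00)(50.00) + (-975.00)(32.50) = 418312.50 mm³
ΣAy_c = (9000.00)(45.00) + (-975.00)(24.50) = 381112.50 mm³
x_c = 418312.50 / 8025.00 = 52.13 mm
y_c = 381112.50 / 8025.00 = 47.49 mm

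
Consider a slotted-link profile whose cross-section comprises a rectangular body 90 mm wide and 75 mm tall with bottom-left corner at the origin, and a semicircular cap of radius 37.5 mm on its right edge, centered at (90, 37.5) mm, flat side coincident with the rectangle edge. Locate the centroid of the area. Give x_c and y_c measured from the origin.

x_c = 60.02 mm, y_c = 37.50 mm

rectangular body: A = 90 × 75 = 6750.00, centroid at (45.00, 37.50).
semicircular end: A = ½π·37.5² = 2208.93, centroid at (105.92, 37.50).
ΣA = 8958.93 mm², ΣAx_c = 537710.16 mm³, ΣAy_c = 335959.96 mm³.
x_c = 537710.16/8958.93 = 60.02 mm; y_c = 335959.96/8958.93 = 37.50 mm.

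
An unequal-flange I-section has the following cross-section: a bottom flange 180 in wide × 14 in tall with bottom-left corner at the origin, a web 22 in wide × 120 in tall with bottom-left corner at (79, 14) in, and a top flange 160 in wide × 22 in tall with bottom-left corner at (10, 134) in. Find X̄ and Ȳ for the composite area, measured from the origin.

X̄ = 90.00 in, Ȳ = 83.34 in

bottom flange: A = 180 × 14 = 2520.00, centroid at (90.00, 7.00).
web: A = 22 × 120 = 2640.00, centroid at (90.00, 74.00).
top flange: A = 160 × 22 = 3520.00, centroid at (90.00, 145.00).
ΣA = 8680.00 in²
ΣAX̄ = (2520.00)(90.00) + (2640.00)(90.00) + (3520.00)(90.00) = 781200.00 in³
ΣAȲ = (2520.00)(7.00) + (2640.00)(74.00) + (3520.00)(145.00) = 723400.00 in³
X̄ = 781200.00 / 8680.00 = 90.00 in
Ȳ = 723400.00 / 8680.00 = 83.34 in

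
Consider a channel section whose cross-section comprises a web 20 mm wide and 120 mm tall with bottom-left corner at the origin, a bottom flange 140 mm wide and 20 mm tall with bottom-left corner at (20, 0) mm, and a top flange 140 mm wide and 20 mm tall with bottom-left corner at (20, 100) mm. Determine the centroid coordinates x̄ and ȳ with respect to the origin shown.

x̄ = 66.00 mm, ȳ = 60.00 mm

web: A = 20 × 120 = 2400.00, centroid at (10.00, 60.00).
bottom flange: A = 140 × 20 = 2800.00, centroid at (90.00, 10.00).
top flange: A = 140 × 20 = 2800.00, centroid at (90.00, 110.00).
ΣA = 8000.00 mm²
ΣAx̄ = (2400.00)(10.00) + (2800.00)(90.00) + (2800.00)(90.00) = 528000.00 mm³
ΣAȳ = (2400.00)(60.00) + (2800.00)(10.00) + (2800.00)(110.00) = 480000.00 mm³
x̄ = 528000.00 / 8000.00 = 66.00 mm
ȳ = 480000.00 / 8000.00 = 60.00 mm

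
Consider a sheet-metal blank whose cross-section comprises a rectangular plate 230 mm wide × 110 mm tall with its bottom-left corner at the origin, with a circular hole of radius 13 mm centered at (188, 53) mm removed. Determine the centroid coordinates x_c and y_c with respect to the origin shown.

plate: A = 230 × 110 = 25300.00, centroid at (115.00, 55.00).
hole: A = −π·13² = -530.93, centroid at (188.00, 53.00).
ΣA = 24769.07 mm², ΣAx_c = 2809685.32 mm³, ΣAy_c = 1363360.75 mm³.
x_c = 2809685.32/24769.07 = 113.44 mm; y_c = 1363360.75/24769.07 = 55.04 mm.

x_c = 113.44 mm, y_c = 55.04 mm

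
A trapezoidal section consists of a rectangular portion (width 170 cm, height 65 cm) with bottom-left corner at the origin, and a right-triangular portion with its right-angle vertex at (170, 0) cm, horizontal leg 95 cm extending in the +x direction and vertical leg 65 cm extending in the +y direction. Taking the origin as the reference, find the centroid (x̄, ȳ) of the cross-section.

x̄ = 110.48 cm, ȳ = 30.13 cm

Part | A | x̄ᵢ | ȳᵢ | A·x̄ᵢ | A·ȳᵢ
rectangular portion | 11050.00 | 85.00 | 32.50 | 939250.00 | 359125.00
triangular portion | 3087.50 | 201.67 | 21.67 | 622645.83 | 66895.83
Σ | 14137.50 |  |  | 1561895.83 | 426020.83
x̄ = 1561895.83 / 14137.50 = 110.48 cm
ȳ = 426020.83 / 14137.50 = 30.13 cm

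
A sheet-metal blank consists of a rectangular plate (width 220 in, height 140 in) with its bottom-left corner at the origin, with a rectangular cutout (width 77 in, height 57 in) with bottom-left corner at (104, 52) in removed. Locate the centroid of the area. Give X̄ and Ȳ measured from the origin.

X̄ = 104.60 in, Ȳ = 68.26 in

Part | A | x̄ᵢ | ȳᵢ | A·x̄ᵢ | A·ȳᵢ
plate | 30800.00 | 110.00 | 70.00 | 3388000.00 | 2156000.00
hole | -4389.00 | 142.50 | 80.50 | -625432.50 | -353314.50
Σ | 26411.00 |  |  | 2762567.50 | 1802685.50
X̄ = 2762567.50 / 26411.00 = 104.60 in
Ȳ = 1802685.50 / 26411.00 = 68.26 in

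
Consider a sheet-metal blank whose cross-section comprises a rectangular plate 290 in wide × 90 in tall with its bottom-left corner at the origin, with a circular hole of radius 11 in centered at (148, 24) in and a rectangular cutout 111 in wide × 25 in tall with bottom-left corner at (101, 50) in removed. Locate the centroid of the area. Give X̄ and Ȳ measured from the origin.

X̄ = 143.56 in, Ȳ = 43.23 in

plate: A = 290 × 90 = 26100.00, centroid at (145.00, 45.00).
hole 1: A = −π·11² = -380.13, centroid at (148.00, 24.00).
hole 2: A = −(111 × 25) = -2775.00, centroid at (156.50, 62.50).
ΣA = 22944.87 in², ΣAX̄ = 3293952.86 in³, ΣAȲ = 991939.31 in³.
X̄ = 3293952.86/22944.87 = 143.56 in; Ȳ = 991939.31/22944.87 = 43.23 in.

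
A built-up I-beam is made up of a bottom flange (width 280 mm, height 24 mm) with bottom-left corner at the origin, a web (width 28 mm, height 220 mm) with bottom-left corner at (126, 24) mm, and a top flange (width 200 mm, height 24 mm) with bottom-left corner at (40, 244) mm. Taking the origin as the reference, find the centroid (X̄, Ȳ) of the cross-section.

X̄ = 140.00 mm, Ȳ = 120.75 mm

bottom flange: A = 280 × 24 = 6720.00, centroid at (140.00, 12.00).
web: A = 28 × 220 = 6160.00, centroid at (140.00, 134.00).
top flange: A = 200 × 24 = 4800.00, centroid at (140.00, 256.00).
ΣA = 17680.00 mm², ΣAX̄ = 2475200.00 mm³, ΣAȲ = 2134880.00 mm³.
X̄ = 2475200.00/17680.00 = 140.00 mm; Ȳ = 2134880.00/17680.00 = 120.75 mm.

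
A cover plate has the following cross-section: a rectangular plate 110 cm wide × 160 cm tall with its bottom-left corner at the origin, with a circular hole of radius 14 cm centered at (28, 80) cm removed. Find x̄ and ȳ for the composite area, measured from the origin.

Part | A | x̄ᵢ | ȳᵢ | A·x̄ᵢ | A·ȳᵢ
plate | 17600.00 | 55.00 | 80.00 | 968000.00 | 1408000.00
hole | -615.75 | 28.00 | 80.00 | -17241.06 | -49260.17
Σ | 16984.25 |  |  | 950758.94 | 1358739.83
x̄ = 950758.94 / 16984.25 = 55.98 cm
ȳ = 1358739.83 / 16984.25 = 80.00 cm

x̄ = 55.98 cm, ȳ = 80.00 cm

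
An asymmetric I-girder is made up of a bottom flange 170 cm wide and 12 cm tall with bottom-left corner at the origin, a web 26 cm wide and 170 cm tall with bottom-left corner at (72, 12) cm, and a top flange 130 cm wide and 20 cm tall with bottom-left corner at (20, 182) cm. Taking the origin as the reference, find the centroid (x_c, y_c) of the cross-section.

x_c = 85.00 cm, y_c = 103.77 cm

bottom flange: A = 170 × 12 = 2040.00, centroid at (85.00, 6.00).
web: A = 26 × 170 = 4420.00, centroid at (85.00, 97.00).
top flange: A = 130 × 20 = 2600.00, centroid at (85.00, 192.00).
ΣA = 9060.00 cm²
ΣAx_c = (2040.00)(85.00) + (4420.00)(85.00) + (2600.00)(85.00) = 770100.00 cm³
ΣAy_c = (2040.00)(6.00) + (4420.00)(97.00) + (2600.00)(192.00) = 940180.00 cm³
x_c = 770100.00 / 9060.00 = 85.00 cm
y_c = 940180.00 / 9060.00 = 103.77 cm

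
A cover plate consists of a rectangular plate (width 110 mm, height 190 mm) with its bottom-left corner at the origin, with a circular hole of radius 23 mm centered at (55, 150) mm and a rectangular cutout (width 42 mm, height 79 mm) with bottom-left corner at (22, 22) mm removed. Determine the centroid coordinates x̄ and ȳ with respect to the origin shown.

plate: A = 110 × 190 = 20900.00, centroid at (55.00, 95.00).
hole 1: A = −π·23² = -1661.90, centroid at (55.00, 150.00).
hole 2: A = −(42 × 79) = -3318.00, centroid at (43.00, 61.50).
ΣA = 15920.10 mm²
ΣAx̄ = (20900.00)(55.00) + (-1661.90)(55.00) + (-3318.00)(43.00) = 915421.36 mm³
ΣAȳ = (20900.00)(95.00) + (-1661.90)(150.00) + (-3318.00)(61.50) = 1532157.62 mm³
x̄ = 915421.36 / 15920.10 = 57.50 mm
ȳ = 1532157.62 / 15920.10 = 96.24 mm

x̄ = 57.50 mm, ȳ = 96.24 mm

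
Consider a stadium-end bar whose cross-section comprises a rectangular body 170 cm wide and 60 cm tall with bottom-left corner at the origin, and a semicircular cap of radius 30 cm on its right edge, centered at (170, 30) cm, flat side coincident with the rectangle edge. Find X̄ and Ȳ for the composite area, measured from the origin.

rectangular body: A = 170 × 60 = 10200.00, centroid at (85.00, 30.00).
semicircular end: A = ½π·30² = 1413.72, centroid at (182.73, 30.00).
ΣA = 11613.72 cm²
ΣAX̄ = (10200.00)(85.00) + (1413.72)(182.73) = 1125331.84 cm³
ΣAȲ = (10200.00)(30.00) + (1413.72)(30.00) = 348411.50 cm³
X̄ = 1125331.84 / 11613.72 = 96.90 cm
Ȳ = 348411.50 / 11613.72 = 30.00 cm

X̄ = 96.90 cm, Ȳ = 30.00 cm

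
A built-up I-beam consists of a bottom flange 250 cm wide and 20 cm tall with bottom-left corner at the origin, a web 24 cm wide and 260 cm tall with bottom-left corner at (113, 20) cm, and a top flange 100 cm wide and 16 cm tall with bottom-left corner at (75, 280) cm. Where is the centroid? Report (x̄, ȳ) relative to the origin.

x̄ = 125.00 cm, ȳ = 112.68 cm

bottom flange: A = 250 × 20 = 5000.00, centroid at (125.00, 10.00).
web: A = 24 × 260 = 6240.00, centroid at (125.00, 150.00).
top flange: A = 100 × 16 = 1600.00, centroid at (125.00, 288.00).
ΣA = 12840.00 cm²
ΣAx̄ = (5000.00)(125.00) + (6240.00)(125.00) + (1600.00)(125.00) = 1605000.00 cm³
ΣAȳ = (5000.00)(10.00) + (6240.00)(150.00) + (1600.00)(288.00) = 1446800.00 cm³
x̄ = 1605000.00 / 12840.00 = 125.00 cm
ȳ = 1446800.00 / 12840.00 = 112.68 cm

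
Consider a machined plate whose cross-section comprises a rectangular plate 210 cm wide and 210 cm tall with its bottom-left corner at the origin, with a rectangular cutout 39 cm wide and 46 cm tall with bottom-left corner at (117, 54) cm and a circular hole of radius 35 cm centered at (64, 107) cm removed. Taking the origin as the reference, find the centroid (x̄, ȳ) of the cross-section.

Part | A | x̄ᵢ | ȳᵢ | A·x̄ᵢ | A·ȳᵢ
plate | 44100.00 | 105.00 | 105.00 | 4630500.00 | 4630500.00
hole 1 | -1794.00 | 136.50 | 77.00 | -244881.00 | -138138.00
hole 2 | -3848.45 | 64.00 | 107.00 | -246300.86 | -411784.26
Σ | 38457.55 |  |  | 4139318.14 | 4080577.74
x̄ = 4139318.14 / 38457.55 = 107.63 cm
ȳ = 4080577.74 / 38457.55 = 106.11 cm

x̄ = 107.63 cm, ȳ = 106.11 cm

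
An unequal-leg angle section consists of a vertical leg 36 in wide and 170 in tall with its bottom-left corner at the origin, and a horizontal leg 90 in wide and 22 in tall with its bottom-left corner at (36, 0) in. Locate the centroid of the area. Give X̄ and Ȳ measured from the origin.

vertical leg: A = 36 × 170 = 6120.00, centroid at (18.00, 85.00).
horizontal leg: A = 90 × 22 = 1980.00, centroid at (81.00, 11.00).
ΣA = 8100.00 in²
ΣAX̄ = (6120.00)(18.00) + (1980.00)(81.00) = 270540.00 in³
ΣAȲ = (6120.00)(85.00) + (1980.00)(11.00) = 541980.00 in³
X̄ = 270540.00 / 8100.00 = 33.40 in
Ȳ = 541980.00 / 8100.00 = 66.91 in

X̄ = 33.40 in, Ȳ = 66.91 in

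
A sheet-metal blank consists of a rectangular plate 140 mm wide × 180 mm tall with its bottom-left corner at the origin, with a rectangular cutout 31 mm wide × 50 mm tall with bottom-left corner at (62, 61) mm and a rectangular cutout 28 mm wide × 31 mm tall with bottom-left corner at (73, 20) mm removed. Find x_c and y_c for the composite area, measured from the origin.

plate: A = 140 × 180 = 25200.00, centroid at (70.00, 90.00).
hole 1: A = −(31 × 50) = -1550.00, centroid at (77.50, 86.00).
hole 2: A = −(28 × 31) = -868.00, centroid at (87.00, 35.50).
ΣA = 22782.00 mm²
ΣAx_c = (25200.00)(70.00) + (-1550.00)(77.50) + (-868.00)(87.00) = 1568359.00 mm³
ΣAy_c = (25200.00)(90.00) + (-1550.00)(86.00) + (-868.00)(35.50) = 2103886.00 mm³
x_c = 1568359.00 / 22782.00 = 68.84 mm
y_c = 2103886.00 / 22782.00 = 92.35 mm

x_c = 68.84 mm, y_c = 92.35 mm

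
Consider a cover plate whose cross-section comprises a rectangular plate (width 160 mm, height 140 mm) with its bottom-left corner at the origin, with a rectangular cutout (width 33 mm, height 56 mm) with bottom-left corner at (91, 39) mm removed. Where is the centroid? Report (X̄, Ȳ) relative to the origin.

X̄ = 77.53 mm, Ȳ = 70.27 mm

plate: A = 160 × 140 = 22400.00, centroid at (80.00, 70.00).
hole: A = −(33 × 56) = -1848.00, centroid at (107.50, 67.00).
ΣA = 20552.00 mm²
ΣAX̄ = (22400.00)(80.00) + (-1848.00)(107.50) = 1593340.00 mm³
ΣAȲ = (22400.00)(70.00) + (-1848.00)(67.00) = 1444184.00 mm³
X̄ = 1593340.00 / 20552.00 = 77.53 mm
Ȳ = 1444184.00 / 20552.00 = 70.27 mm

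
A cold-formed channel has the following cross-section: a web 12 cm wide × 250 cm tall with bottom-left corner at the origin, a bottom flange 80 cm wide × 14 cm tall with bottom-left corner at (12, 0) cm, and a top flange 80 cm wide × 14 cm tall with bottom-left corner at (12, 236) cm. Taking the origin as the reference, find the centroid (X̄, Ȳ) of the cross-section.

X̄ = 25.66 cm, Ȳ = 125.00 cm

Part | A | x̄ᵢ | ȳᵢ | A·x̄ᵢ | A·ȳᵢ
web | 3000.00 | 6.00 | 125.00 | 18000.00 | 375000.00
bottom flange | 1120.00 | 52.00 | 7.00 | 58240.00 | 7840.00
top flange | 1120.00 | 52.00 | 243.00 | 58240.00 | 272160.00
Σ | 5240.00 |  |  | 134480.00 | 655000.00
X̄ = 134480.00 / 5240.00 = 25.66 cm
Ȳ = 655000.00 / 5240.00 = 125.00 cm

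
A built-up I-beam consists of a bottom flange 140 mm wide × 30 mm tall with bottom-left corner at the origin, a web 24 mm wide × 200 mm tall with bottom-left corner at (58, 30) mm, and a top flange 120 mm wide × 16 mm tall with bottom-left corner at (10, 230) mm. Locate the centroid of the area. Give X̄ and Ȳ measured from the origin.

bottom flange: A = 140 × 30 = 4200.00, centroid at (70.00, 15.00).
web: A = 24 × 200 = 4800.00, centroid at (70.00, 130.00).
top flange: A = 120 × 16 = 1920.00, centroid at (70.00, 238.00).
ΣA = 10920.00 mm², ΣAX̄ = 764400.00 mm³, ΣAȲ = 1143960.00 mm³.
X̄ = 764400.00/10920.00 = 70.00 mm; Ȳ = 1143960.00/10920.00 = 104.76 mm.

X̄ = 70.00 mm, Ȳ = 104.76 mm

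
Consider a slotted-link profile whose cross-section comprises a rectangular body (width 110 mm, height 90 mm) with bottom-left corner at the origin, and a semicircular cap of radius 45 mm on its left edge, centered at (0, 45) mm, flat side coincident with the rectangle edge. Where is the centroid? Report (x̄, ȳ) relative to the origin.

rectangular body: A = 110 × 90 = 9900.00, centroid at (55.00, 45.00).
semicircular end: A = ½π·45² = 3180.86, centroid at (-19.10, 45.00).
ΣA = 13080.86 mm², ΣAx̄ = 483750.00 mm³, ΣAȳ = 588638.82 mm³.
x̄ = 483750.00/13080.86 = 36.98 mm; ȳ = 588638.82/13080.86 = 45.00 mm.

x̄ = 36.98 mm, ȳ = 45.00 mm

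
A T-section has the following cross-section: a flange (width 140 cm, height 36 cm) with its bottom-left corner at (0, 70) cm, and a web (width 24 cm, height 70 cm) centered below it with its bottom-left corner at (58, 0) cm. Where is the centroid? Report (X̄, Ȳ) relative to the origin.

X̄ = 70.00 cm, Ȳ = 74.75 cm

web: A = 24 × 70 = 1680.00, centroid at (70.00, 35.00).
flange: A = 140 × 36 = 5040.00, centroid at (70.00, 88.00).
ΣA = 6720.00 cm²
ΣAX̄ = (1680.00)(70.00) + (5040.00)(70.00) = 470400.00 cm³
ΣAȲ = (1680.00)(35.00) + (5040.00)(88.00) = 502320.00 cm³
X̄ = 470400.00 / 6720.00 = 70.00 cm
Ȳ = 502320.00 / 6720.00 = 74.75 cm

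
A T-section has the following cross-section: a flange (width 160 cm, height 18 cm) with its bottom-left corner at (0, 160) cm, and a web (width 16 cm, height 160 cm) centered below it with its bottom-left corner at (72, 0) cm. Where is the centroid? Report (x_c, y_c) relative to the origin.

web: A = 16 × 160 = 2560.00, centroid at (80.00, 80.00).
flange: A = 160 × 18 = 2880.00, centroid at (80.00, 169.00).
ΣA = 5440.00 cm²
ΣAx_c = (2560.00)(80.00) + (2880.00)(80.00) = 435200.00 cm³
ΣAy_c = (2560.00)(80.00) + (2880.00)(169.00) = 691520.00 cm³
x_c = 435200.00 / 5440.00 = 80.00 cm
y_c = 691520.00 / 5440.00 = 127.12 cm

x_c = 80.00 cm, y_c = 127.12 cm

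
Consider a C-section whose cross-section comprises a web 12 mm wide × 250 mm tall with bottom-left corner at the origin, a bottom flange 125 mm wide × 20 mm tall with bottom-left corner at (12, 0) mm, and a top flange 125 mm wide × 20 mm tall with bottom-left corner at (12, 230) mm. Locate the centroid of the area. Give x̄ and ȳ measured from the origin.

x̄ = 48.81 mm, ȳ = 125.00 mm

Part | A | x̄ᵢ | ȳᵢ | A·x̄ᵢ | A·ȳᵢ
web | 3000.00 | 6.00 | 125.00 | 18000.00 | 375000.00
bottom flange | 2500.00 | 74.50 | 10.00 | 186250.00 | 25000.00
top flange | 2500.00 | 74.50 | 240.00 | 186250.00 | 600000.00
Σ | 8000.00 |  |  | 390500.00 | 1000000.00
x̄ = 390500.00 / 8000.00 = 48.81 mm
ȳ = 1000000.00 / 8000.00 = 125.00 mm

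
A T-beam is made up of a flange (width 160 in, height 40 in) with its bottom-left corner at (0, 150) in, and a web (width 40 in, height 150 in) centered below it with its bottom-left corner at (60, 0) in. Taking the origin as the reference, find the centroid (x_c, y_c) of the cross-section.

Part | A | x̄ᵢ | ȳᵢ | A·x̄ᵢ | A·ȳᵢ
web | 6000.00 | 80.00 | 75.00 | 480000.00 | 450000.00
flange | 6400.00 | 80.00 | 170.00 | 512000.00 | 1088000.00
Σ | 12400.00 |  |  | 992000.00 | 1538000.00
x_c = 992000.00 / 12400.00 = 80.00 in
y_c = 1538000.00 / 12400.00 = 124.03 in

x_c = 80.00 in, y_c = 124.03 in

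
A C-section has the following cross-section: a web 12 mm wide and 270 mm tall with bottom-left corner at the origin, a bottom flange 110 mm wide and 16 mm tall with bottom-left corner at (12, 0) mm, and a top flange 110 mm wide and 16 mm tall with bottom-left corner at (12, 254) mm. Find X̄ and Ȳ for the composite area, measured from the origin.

X̄ = 37.76 mm, Ȳ = 135.00 mm

web: A = 12 × 270 = 3240.00, centroid at (6.00, 135.00).
bottom flange: A = 110 × 16 = 1760.00, centroid at (67.00, 8.00).
top flange: A = 110 × 16 = 1760.00, centroid at (67.00, 262.00).
ΣA = 6760.00 mm², ΣAX̄ = 255280.00 mm³, ΣAȲ = 912600.00 mm³.
X̄ = 255280.00/6760.00 = 37.76 mm; Ȳ = 912600.00/6760.00 = 135.00 mm.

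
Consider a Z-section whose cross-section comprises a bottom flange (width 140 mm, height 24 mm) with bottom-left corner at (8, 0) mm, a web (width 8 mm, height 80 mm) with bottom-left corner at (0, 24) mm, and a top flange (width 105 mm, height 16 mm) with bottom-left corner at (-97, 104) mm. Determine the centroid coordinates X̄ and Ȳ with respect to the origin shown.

X̄ = 33.43 mm, Ȳ = 47.44 mm

bottom flange: A = 140 × 24 = 3360.00, centroid at (78.00, 12.00).
web: A = 8 × 80 = 640.00, centroid at (4.00, 64.00).
top flange: A = 105 × 16 = 1680.00, centroid at (-44.50, 112.00).
ΣA = 5680.00 mm²
ΣAX̄ = (3360.00)(78.00) + (640.00)(4.00) + (1680.00)(-44.50) = 189880.00 mm³
ΣAȲ = (3360.00)(12.00) + (640.00)(64.00) + (1680.00)(112.00) = 269440.00 mm³
X̄ = 189880.00 / 5680.00 = 33.43 mm
Ȳ = 269440.00 / 5680.00 = 47.44 mm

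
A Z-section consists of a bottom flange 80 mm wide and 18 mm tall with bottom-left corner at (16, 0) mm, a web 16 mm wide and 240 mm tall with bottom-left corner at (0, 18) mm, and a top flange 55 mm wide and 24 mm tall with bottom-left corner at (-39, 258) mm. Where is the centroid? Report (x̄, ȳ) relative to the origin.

x̄ = 14.57 mm, ȳ = 136.25 mm

bottom flange: A = 80 × 18 = 1440.00, centroid at (56.00, 9.00).
web: A = 16 × 240 = 3840.00, centroid at (8.00, 138.00).
top flange: A = 55 × 24 = 1320.00, centroid at (-11.50, 270.00).
ΣA = 6600.00 mm²
ΣAx̄ = (1440.00)(56.00) + (3840.00)(8.00) + (1320.00)(-11.50) = 96180.00 mm³
ΣAȳ = (1440.00)(9.00) + (3840.00)(138.00) + (1320.00)(270.00) = 899280.00 mm³
x̄ = 96180.00 / 6600.00 = 14.57 mm
ȳ = 899280.00 / 6600.00 = 136.25 mm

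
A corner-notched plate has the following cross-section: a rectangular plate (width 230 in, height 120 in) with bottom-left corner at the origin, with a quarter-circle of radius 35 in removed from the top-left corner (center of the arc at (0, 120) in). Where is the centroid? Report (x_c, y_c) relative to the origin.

Part | A | x̄ᵢ | ȳᵢ | A·x̄ᵢ | A·ȳᵢ
plate | 27600.00 | 115.00 | 60.00 | 3174000.00 | 1656000.00
removed quarter-circle | -962.11 | 14.85 | 105.15 | -14291.67 | -101161.86
Σ | 26637.89 |  |  | 3159708.33 | 1554838.14
x_c = 3159708.33 / 26637.89 = 118.62 in
y_c = 1554838.14 / 26637.89 = 58.37 in

x_c = 118.62 in, y_c = 58.37 in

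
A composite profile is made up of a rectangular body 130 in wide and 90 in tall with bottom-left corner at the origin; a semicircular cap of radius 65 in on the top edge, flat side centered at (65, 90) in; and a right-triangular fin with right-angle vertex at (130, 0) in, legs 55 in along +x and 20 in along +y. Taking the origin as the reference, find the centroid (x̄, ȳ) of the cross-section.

rectangular body: A = 130 × 90 = 11700.00, centroid at (65.00, 45.00).
semicircular top: A = ½π·65² = 6636.61, centroid at (65.00, 117.59).
triangular fin: A = ½·55·20 = 550.00, centroid at (148.33, 6.67).
ΣA = 18886.61 in²
ΣAx̄ = (11700.00)(65.00) + (6636.61)(65.00) + (550.00)(148.33) = 1273463.27 in³
ΣAȳ = (11700.00)(45.00) + (6636.61)(117.59) + (550.00)(6.67) = 1310545.30 in³
x̄ = 1273463.27 / 18886.61 = 67.43 in
ȳ = 1310545.30 / 18886.61 = 69.39 in

x̄ = 67.43 in, ȳ = 69.39 in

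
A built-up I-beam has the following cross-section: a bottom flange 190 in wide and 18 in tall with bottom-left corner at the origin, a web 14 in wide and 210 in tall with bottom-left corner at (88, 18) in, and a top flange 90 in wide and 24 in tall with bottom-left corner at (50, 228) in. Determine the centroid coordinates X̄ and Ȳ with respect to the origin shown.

X̄ = 95.00 in, Ȳ = 106.90 in

bottom flange: A = 190 × 18 = 3420.00, centroid at (95.00, 9.00).
web: A = 14 × 210 = 2940.00, centroid at (95.00, 123.00).
top flange: A = 90 × 24 = 2160.00, centroid at (95.00, 240.00).
ΣA = 8520.00 in²
ΣAX̄ = (3420.00)(95.00) + (2940.00)(95.00) + (2160.00)(95.00) = 809400.00 in³
ΣAȲ = (3420.00)(9.00) + (2940.00)(123.00) + (2160.00)(240.00) = 910800.00 in³
X̄ = 809400.00 / 8520.00 = 95.00 in
Ȳ = 910800.00 / 8520.00 = 106.90 in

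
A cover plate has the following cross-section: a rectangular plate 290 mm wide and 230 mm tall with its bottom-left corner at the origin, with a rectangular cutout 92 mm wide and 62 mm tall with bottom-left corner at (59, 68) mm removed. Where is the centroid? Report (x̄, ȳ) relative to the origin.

Part | A | x̄ᵢ | ȳᵢ | A·x̄ᵢ | A·ȳᵢ
plate | 66700.00 | 145.00 | 115.00 | 9671500.00 | 7670500.00
hole | -5704.00 | 105.00 | 99.00 | -598920.00 | -564696.00
Σ | 60996.00 |  |  | 9072580.00 | 7105804.00
x̄ = 9072580.00 / 60996.00 = 148.74 mm
ȳ = 7105804.00 / 60996.00 = 116.50 mm

x̄ = 148.74 mm, ȳ = 116.50 mm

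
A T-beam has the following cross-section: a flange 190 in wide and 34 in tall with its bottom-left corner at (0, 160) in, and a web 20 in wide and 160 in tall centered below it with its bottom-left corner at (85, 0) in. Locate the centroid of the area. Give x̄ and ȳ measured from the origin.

x̄ = 95.00 in, ȳ = 144.87 in

Part | A | x̄ᵢ | ȳᵢ | A·x̄ᵢ | A·ȳᵢ
web | 3200.00 | 95.00 | 80.00 | 304000.00 | 256000.00
flange | 6460.00 | 95.00 | 177.00 | 613700.00 | 1143420.00
Σ | 9660.00 |  |  | 917700.00 | 1399420.00
x̄ = 917700.00 / 9660.00 = 95.00 in
ȳ = 1399420.00 / 9660.00 = 144.87 in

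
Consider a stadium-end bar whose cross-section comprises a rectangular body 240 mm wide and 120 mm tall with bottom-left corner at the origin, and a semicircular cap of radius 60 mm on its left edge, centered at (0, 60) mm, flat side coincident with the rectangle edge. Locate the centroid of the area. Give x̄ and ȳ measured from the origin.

rectangular body: A = 240 × 120 = 28800.00, centroid at (120.00, 60.00).
semicircular end: A = ½π·60² = 5654.87, centroid at (-25.46, 60.00).
ΣA = 34454.87 mm², ΣAx̄ = 3312000.00 mm³, ΣAȳ = 2067292.01 mm³.
x̄ = 3312000.00/34454.87 = 96.13 mm; ȳ = 2067292.01/34454.87 = 60.00 mm.

x̄ = 96.13 mm, ȳ = 60.00 mm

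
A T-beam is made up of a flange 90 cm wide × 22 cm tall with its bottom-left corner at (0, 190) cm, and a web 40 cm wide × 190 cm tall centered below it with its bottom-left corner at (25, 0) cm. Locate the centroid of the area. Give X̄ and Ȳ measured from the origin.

X̄ = 45.00 cm, Ȳ = 116.91 cm

web: A = 40 × 190 = 7600.00, centroid at (45.00, 95.00).
flange: A = 90 × 22 = 1980.00, centroid at (45.00, 201.00).
ΣA = 9580.00 cm²
ΣAX̄ = (7600.00)(45.00) + (1980.00)(45.00) = 431100.00 cm³
ΣAȲ = (7600.00)(95.00) + (1980.00)(201.00) = 1119980.00 cm³
X̄ = 431100.00 / 9580.00 = 45.00 cm
Ȳ = 1119980.00 / 9580.00 = 116.91 cm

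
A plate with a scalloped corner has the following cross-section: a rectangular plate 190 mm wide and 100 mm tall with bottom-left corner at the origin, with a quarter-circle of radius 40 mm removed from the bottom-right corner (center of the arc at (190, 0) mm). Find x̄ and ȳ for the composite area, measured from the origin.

x̄ = 89.47 mm, ȳ = 52.34 mm

Part | A | x̄ᵢ | ȳᵢ | A·x̄ᵢ | A·ȳᵢ
plate | 19000.00 | 95.00 | 50.00 | 1805000.00 | 950000.00
removed quarter-circle | -1256.64 | 173.02 | 16.98 | -217427.71 | -21333.33
Σ | 17743.36 |  |  | 1587572.29 | 928666.67
x̄ = 1587572.29 / 17743.36 = 89.47 mm
ȳ = 928666.67 / 17743.36 = 52.34 mm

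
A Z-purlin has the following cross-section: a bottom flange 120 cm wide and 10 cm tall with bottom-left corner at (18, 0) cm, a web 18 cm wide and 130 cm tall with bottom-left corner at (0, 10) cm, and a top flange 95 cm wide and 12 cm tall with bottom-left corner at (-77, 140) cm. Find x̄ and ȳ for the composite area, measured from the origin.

Part | A | x̄ᵢ | ȳᵢ | A·x̄ᵢ | A·ȳᵢ
bottom flange | 1200.00 | 78.00 | 5.00 | 93600.00 | 6000.00
web | 2340.00 | 9.00 | 75.00 | 21060.00 | 175500.00
top flange | 1140.00 | -29.50 | 146.00 | -33630.00 | 166440.00
Σ | 4680.00 |  |  | 81030.00 | 347940.00
x̄ = 81030.00 / 4680.00 = 17.31 cm
ȳ = 347940.00 / 4680.00 = 74.35 cm

x̄ = 17.31 cm, ȳ = 74.35 cm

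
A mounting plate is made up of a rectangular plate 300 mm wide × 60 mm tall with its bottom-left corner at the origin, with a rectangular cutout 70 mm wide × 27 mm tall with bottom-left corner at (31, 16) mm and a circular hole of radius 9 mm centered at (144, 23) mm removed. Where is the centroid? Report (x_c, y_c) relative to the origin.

plate: A = 300 × 60 = 18000.00, centroid at (150.00, 30.00).
hole 1: A = −(70 × 27) = -1890.00, centroid at (66.00, 29.50).
hole 2: A = −π·9² = -254.47, centroid at (144.00, 23.00).
ΣA = 15855.53 mm², ΣAx_c = 2538616.46 mm³, ΣAy_c = 478392.21 mm³.
x_c = 2538616.46/15855.53 = 160.11 mm; y_c = 478392.21/15855.53 = 30.17 mm.

x_c = 160.11 mm, y_c = 30.17 mm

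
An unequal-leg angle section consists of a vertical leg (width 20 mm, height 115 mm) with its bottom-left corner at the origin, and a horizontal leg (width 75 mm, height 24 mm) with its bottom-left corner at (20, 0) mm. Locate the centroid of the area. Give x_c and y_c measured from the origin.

vertical leg: A = 20 × 115 = 2300.00, centroid at (10.00, 57.50).
horizontal leg: A = 75 × 24 = 1800.00, centroid at (57.50, 12.00).
ΣA = 4100.00 mm²
ΣAx_c = (2300.00)(10.00) + (1800.00)(57.50) = 126500.00 mm³
ΣAy_c = (2300.00)(57.50) + (1800.00)(12.00) = 153850.00 mm³
x_c = 126500.00 / 4100.00 = 30.85 mm
y_c = 153850.00 / 4100.00 = 37.52 mm

x_c = 30.85 mm, y_c = 37.52 mm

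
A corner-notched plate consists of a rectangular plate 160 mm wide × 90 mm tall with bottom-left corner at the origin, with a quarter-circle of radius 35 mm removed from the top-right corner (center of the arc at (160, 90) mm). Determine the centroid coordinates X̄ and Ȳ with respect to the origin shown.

plate: A = 160 × 90 = 14400.00, centroid at (80.00, 45.00).
removed quarter-circle: A = −¼π·35² = -962.11, centroid at (145.15, 75.15).
ΣA = 13437.89 mm², ΣAX̄ = 1012353.63 mm³, ΣAȲ = 575701.52 mm³.
X̄ = 1012353.63/13437.89 = 75.34 mm; Ȳ = 575701.52/13437.89 = 42.84 mm.

X̄ = 75.34 mm, Ȳ = 42.84 mm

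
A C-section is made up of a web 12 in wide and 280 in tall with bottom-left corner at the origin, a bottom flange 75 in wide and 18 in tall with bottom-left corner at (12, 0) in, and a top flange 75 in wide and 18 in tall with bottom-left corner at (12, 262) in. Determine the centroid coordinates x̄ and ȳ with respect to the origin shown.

Part | A | x̄ᵢ | ȳᵢ | A·x̄ᵢ | A·ȳᵢ
web | 3360.00 | 6.00 | 140.00 | 20160.00 | 470400.00
bottom flange | 1350.00 | 49.50 | 9.00 | 66825.00 | 12150.00
top flange | 1350.00 | 49.50 | 271.00 | 66825.00 | 365850.00
Σ | 6060.00 |  |  | 153810.00 | 848400.00
x̄ = 153810.00 / 6060.00 = 25.38 in
ȳ = 848400.00 / 6060.00 = 140.00 in

x̄ = 25.38 in, ȳ = 140.00 in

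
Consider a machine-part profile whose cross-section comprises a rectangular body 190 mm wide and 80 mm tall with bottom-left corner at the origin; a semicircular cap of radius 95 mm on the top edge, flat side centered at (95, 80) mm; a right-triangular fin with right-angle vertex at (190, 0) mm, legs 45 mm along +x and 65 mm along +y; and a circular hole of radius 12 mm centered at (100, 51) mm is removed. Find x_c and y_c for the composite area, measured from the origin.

x_c = 100.22 mm, y_c = 76.43 mm

Part | A | x̄ᵢ | ȳᵢ | A·x̄ᵢ | A·ȳᵢ
rectangular body | 15200.00 | 95.00 | 40.00 | 1444000.00 | 608000.00
semicircular top | 14176.44 | 95.00 | 120.32 | 1346761.50 | 1705698.28
triangular fin | 1462.50 | 205.00 | 21.67 | 299812.50 | 31687.50
hole | -452.39 | 100.00 | 51.00 | -45238.93 | -23071.86
Σ | 30386.55 |  |  | 3045335.07 | 2322313.92
x_c = 3045335.07 / 30386.55 = 100.22 mm
y_c = 2322313.92 / 30386.55 = 76.43 mm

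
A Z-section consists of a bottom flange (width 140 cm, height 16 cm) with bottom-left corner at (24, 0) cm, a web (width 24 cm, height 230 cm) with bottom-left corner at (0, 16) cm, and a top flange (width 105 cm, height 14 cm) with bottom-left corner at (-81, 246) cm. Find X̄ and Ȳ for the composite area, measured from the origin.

bottom flange: A = 140 × 16 = 2240.00, centroid at (94.00, 8.00).
web: A = 24 × 230 = 5520.00, centroid at (12.00, 131.00).
top flange: A = 105 × 14 = 1470.00, centroid at (-28.50, 253.00).
ΣA = 9230.00 cm², ΣAX̄ = 234905.00 cm³, ΣAȲ = 1112950.00 cm³.
X̄ = 234905.00/9230.00 = 25.45 cm; Ȳ = 1112950.00/9230.00 = 120.58 cm.

X̄ = 25.45 cm, Ȳ = 120.58 cm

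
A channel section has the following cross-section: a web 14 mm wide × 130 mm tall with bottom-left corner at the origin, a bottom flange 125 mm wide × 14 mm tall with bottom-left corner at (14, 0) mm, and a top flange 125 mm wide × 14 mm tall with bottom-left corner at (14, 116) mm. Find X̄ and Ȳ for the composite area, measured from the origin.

Part | A | x̄ᵢ | ȳᵢ | A·x̄ᵢ | A·ȳᵢ
web | 1820.00 | 7.00 | 65.00 | 12740.00 | 118300.00
bottom flange | 1750.00 | 76.50 | 7.00 | 133875.00 | 12250.00
top flange | 1750.00 | 76.50 | 123.00 | 133875.00 | 215250.00
Σ | 5320.00 |  |  | 280490.00 | 345800.00
X̄ = 280490.00 / 5320.00 = 52.72 mm
Ȳ = 345800.00 / 5320.00 = 65.00 mm

X̄ = 52.72 mm, Ȳ = 65.00 mm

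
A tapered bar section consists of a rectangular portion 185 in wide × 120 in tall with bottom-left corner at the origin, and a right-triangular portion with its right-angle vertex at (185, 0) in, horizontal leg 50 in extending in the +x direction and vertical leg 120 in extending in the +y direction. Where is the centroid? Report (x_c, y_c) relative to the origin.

x_c = 105.50 in, y_c = 57.62 in

rectangular portion: A = 185 × 120 = 22200.00, centroid at (92.50, 60.00).
triangular portion: A = ½·50·120 = 3000.00, centroid at (201.67, 40.00).
ΣA = 25200.00 in²
ΣAx_c = (22200.00)(92.50) + (3000.00)(201.67) = 2658500.00 in³
ΣAy_c = (22200.00)(60.00) + (3000.00)(40.00) = 1452000.00 in³
x_c = 2658500.00 / 25200.00 = 105.50 in
y_c = 1452000.00 / 25200.00 = 57.62 in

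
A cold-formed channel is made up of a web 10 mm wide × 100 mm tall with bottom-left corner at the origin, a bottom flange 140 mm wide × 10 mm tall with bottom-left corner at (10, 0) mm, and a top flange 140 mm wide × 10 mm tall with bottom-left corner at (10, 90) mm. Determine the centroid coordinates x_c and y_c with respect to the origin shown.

x_c = 60.26 mm, y_c = 50.00 mm

web: A = 10 × 100 = 1000.00, centroid at (5.00, 50.00).
bottom flange: A = 140 × 10 = 1400.00, centroid at (80.00, 5.00).
top flange: A = 140 × 10 = 1400.00, centroid at (80.00, 95.00).
ΣA = 3800.00 mm², ΣAx_c = 229000.00 mm³, ΣAy_c = 190000.00 mm³.
x_c = 229000.00/3800.00 = 60.26 mm; y_c = 190000.00/3800.00 = 50.00 mm.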